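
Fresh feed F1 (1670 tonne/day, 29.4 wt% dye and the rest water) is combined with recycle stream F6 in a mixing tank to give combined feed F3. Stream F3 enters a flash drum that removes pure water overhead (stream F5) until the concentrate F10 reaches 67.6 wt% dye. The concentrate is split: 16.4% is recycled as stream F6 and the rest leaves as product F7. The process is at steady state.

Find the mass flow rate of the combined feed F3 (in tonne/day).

Overall dye balance (none leaves overhead): dye in fresh feed = dye in product, i.e. 1670×0.294 = (1−0.164)·F10·0.676.
F10 = 490.98/(0.676×0.836) = 868.78 tonne/day.
Recycle F6 = 0.164×868.78 = 142.48 tonne/day.
Combined feed F3 = 1670 + 142.48 = 1812.5 tonne/day.

1812 tonne/day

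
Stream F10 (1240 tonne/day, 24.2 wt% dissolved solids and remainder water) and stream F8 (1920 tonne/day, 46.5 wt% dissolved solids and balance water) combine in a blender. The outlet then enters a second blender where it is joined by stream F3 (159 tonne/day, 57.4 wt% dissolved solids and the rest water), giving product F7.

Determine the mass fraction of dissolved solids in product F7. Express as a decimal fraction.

0.387

Overall, product flow = 3319 tonne/day.
dissolved solids in = 1240×0.242 + 1920×0.465 + 159×0.574 = 1284.1 tonne/day.
dissolved solids fraction in F7 = 0.387.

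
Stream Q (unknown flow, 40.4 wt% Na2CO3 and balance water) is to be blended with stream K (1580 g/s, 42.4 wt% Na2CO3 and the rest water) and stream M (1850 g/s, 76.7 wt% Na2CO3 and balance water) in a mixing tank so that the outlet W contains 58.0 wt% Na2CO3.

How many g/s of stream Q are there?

565.2 g/s

Let Q be the unknown flow. Total out = 3430 + Q.
Na2CO3 balance: 2088.9 + 0.404·Q = 0.580·(3430 + Q)
(0.404 − 0.580)·Q = 0.580×3430 − 2088.9 = -99.47
Q = -99.47 / -0.176 = 565.17 g/s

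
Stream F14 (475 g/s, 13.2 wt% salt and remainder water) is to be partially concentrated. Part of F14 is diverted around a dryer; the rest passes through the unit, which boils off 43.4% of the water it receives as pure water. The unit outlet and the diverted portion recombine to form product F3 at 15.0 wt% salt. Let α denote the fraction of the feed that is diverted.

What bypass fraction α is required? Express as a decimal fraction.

All 475×0.132 = 62.7 g/s of salt reaches F3, so F3 = 62.7/0.150 = 418 g/s and vapour = 57 g/s.
The evaporator receives (1−α)·475 of feed at 0.868 water and removes 0.434 of that water:
0.434×0.868×(1−α)×475 = 57
(1−α) = 57/178.94 = 0.3185;  α = 0.6815.

0.681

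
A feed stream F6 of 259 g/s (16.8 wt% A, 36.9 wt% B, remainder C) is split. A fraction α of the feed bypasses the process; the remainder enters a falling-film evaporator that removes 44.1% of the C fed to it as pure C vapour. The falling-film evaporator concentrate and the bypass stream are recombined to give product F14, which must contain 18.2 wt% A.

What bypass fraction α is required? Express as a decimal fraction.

All 259×0.168 = 43.512 g/s of A reaches F14, so F14 = 43.512/0.182 = 239.08 g/s and vapour = 19.923 g/s.
The evaporator receives (1−α)·259 of feed at 0.463 C and removes 0.441 of that C:
0.441×0.463×(1−α)×259 = 19.923
(1−α) = 19.923/52.883 = 0.3767;  α = 0.6233.

0.623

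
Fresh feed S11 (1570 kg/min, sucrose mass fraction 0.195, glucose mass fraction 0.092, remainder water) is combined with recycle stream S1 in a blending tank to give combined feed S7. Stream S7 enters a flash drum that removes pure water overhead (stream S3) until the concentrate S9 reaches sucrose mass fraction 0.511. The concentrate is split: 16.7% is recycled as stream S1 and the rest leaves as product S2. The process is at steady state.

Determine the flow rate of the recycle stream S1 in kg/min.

Overall sucrose balance (none leaves overhead): sucrose in fresh feed = sucrose in product, i.e. 1570×0.195 = (1−0.167)·S9·0.511.
S9 = 306.15/(0.511×0.833) = 719.23 kg/min.
Recycle S1 = 0.167×719.23 = 120.11 kg/min.

120.1 kg/min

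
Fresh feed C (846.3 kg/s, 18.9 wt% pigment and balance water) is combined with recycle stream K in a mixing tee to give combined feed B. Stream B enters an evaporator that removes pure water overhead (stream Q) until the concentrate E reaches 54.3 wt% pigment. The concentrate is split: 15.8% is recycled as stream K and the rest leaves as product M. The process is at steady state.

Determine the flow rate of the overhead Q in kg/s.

Overall pigment balance (none leaves overhead): pigment in fresh feed = pigment in product, i.e. 846.3×0.189 = (1−0.158)·E·0.543.
E = 159.95/(0.543×0.842) = 349.84 kg/s.
Recycle K = 0.158×349.84 = 55.275 kg/s.
Combined feed B = 846.3 + 55.275 = 901.58 kg/s.
Overhead Q = B − E = 901.58 − 349.84 = 551.73 kg/s.

551.7 kg/s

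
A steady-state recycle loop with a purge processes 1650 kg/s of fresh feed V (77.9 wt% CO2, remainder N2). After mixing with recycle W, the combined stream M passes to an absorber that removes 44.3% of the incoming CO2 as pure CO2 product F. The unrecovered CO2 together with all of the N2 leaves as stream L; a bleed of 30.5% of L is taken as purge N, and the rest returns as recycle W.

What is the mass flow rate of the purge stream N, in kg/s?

720.9 kg/s

N2 enters only via V and leaves only via the purge: 1650×0.221 = 0.305×(N2 in L), and the absorber passes all N2, so N2 in M = N2 in L = 1195.6 kg/s.
CO2 in M: m_A = 1650×0.779 + (1−0.305)·(1−0.443)·m_A, so m_A = 1285.4/0.6129 = 2097.2 kg/s.
L = (1−0.443)×2097.2 + 1195.6 = 2363.7 kg/s.
Purge N = 0.305×2363.7 = 720.93 kg/s.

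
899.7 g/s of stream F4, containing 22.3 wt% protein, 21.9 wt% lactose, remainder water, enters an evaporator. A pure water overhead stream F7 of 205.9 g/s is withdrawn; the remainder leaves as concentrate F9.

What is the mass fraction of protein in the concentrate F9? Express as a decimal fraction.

protein is not removed: 899.7×0.223 = 200.63 g/s of protein enters F9.
Concentrate = 899.7 − 205.9 = 693.8 g/s.
Mass fraction = 200.63/693.8 = 0.289.

0.289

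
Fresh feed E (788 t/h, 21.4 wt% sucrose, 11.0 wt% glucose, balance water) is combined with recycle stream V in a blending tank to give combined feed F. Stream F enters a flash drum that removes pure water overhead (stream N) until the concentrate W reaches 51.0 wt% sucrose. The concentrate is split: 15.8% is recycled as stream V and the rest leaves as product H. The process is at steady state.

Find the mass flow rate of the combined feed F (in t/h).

850 t/h

Overall sucrose balance (none leaves overhead): sucrose in fresh feed = sucrose in product, i.e. 788×0.214 = (1−0.158)·W·0.510.
W = 168.63/(0.510×0.842) = 392.7 t/h.
Recycle V = 0.158×392.7 = 62.046 t/h.
Combined feed F = 788 + 62.046 = 850.05 t/h.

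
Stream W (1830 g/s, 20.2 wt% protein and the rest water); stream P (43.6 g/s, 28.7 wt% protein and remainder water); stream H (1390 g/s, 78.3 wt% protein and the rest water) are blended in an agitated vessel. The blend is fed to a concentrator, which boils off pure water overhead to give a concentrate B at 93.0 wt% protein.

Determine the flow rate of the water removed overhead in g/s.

protein entering = 1830×0.202 + 43.6×0.287 + 1390×0.783 = 1470.5 g/s.
All protein reports to B, so B = 1470.5/0.930 = 1581.2 g/s.
Total feed = 3263.6 g/s; overhead = 3263.6 − 1581.2 = 1682.4 g/s.

1682 g/s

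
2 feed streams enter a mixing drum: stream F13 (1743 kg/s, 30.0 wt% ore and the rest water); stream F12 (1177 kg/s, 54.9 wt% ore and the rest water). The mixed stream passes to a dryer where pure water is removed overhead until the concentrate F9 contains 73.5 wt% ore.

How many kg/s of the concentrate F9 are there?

1591 kg/s

ore entering = 1743×0.300 + 1177×0.549 = 1169.1 kg/s.
All ore reports to F9, so F9 = 1169.1/0.735 = 1590.6 kg/s.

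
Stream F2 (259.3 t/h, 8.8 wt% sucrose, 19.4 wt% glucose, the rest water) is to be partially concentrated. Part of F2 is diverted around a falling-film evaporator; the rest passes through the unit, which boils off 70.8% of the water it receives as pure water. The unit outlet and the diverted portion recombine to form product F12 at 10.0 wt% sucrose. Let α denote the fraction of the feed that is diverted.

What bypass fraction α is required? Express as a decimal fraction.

All 259.3×0.088 = 22.818 t/h of sucrose reaches F12, so F12 = 22.818/0.100 = 228.18 t/h and vapour = 31.116 t/h.
The evaporator receives (1−α)·259.3 of feed at 0.718 water and removes 0.708 of that water:
0.708×0.718×(1−α)×259.3 = 31.116
(1−α) = 31.116/131.81 = 0.2361;  α = 0.7639.

0.764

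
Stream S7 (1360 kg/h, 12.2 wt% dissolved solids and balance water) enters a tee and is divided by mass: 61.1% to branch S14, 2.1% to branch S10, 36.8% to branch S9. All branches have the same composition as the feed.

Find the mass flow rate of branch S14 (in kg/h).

831 kg/h

Branch S14 flow = 0.611×1360 = 830.96 kg/h.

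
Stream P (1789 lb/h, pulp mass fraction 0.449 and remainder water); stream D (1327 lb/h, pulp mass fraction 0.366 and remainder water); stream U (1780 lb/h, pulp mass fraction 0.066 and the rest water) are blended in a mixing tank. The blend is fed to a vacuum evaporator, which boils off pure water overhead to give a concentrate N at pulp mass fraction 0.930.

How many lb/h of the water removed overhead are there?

pulp entering = 1789×0.449 + 1327×0.366 + 1780×0.066 = 1406.4 lb/h.
All pulp reports to N, so N = 1406.4/0.930 = 1512.3 lb/h.
Total feed = 4896 lb/h; overhead = 4896 − 1512.3 = 3383.7 lb/h.

3384 lb/h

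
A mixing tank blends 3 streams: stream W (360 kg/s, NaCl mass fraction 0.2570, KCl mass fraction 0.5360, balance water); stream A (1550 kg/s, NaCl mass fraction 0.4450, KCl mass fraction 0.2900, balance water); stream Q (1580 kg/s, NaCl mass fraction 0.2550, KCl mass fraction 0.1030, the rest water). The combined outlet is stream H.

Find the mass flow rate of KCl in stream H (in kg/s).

KCl out = KCl in = 360×0.536 + 1550×0.290 + 1580×0.103 = 805.2 kg/s.

805.2 kg/s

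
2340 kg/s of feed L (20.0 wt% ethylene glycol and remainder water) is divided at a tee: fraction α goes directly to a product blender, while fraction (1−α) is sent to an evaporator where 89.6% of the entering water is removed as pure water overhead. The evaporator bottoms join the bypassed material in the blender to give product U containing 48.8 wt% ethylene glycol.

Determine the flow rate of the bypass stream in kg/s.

All 2340×0.200 = 468 kg/s of ethylene glycol reaches U, so U = 468/0.488 = 959.02 kg/s and vapour = 1381 kg/s.
The evaporator receives (1−α)·2340 of feed at 0.800 water and removes 0.896 of that water:
0.896×0.800×(1−α)×2340 = 1381
(1−α) = 1381/1677.3 = 0.8233;  α = 0.1767.
Bypass flow = 0.1767×2340 = 413.4 kg/s.

413.4 kg/s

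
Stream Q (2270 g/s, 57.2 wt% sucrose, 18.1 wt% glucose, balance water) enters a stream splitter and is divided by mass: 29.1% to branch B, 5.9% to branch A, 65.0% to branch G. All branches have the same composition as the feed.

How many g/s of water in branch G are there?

Branch G total = 0.650×2270 = 1475.5 g/s.
water in G = 0.247×1475.5 = 364.45 g/s.

364.4 g/s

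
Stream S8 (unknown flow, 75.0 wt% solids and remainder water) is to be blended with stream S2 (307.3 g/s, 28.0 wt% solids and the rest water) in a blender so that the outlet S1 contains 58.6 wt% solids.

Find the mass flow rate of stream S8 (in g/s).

573.4 g/s

Let S8 be the unknown flow. Total out = 307.3 + S8.
solids balance: 86.044 + 0.750·S8 = 0.586·(307.3 + S8)
(0.750 − 0.586)·S8 = 0.586×307.3 − 86.044 = 94.034
S8 = 94.034 / 0.164 = 573.38 g/s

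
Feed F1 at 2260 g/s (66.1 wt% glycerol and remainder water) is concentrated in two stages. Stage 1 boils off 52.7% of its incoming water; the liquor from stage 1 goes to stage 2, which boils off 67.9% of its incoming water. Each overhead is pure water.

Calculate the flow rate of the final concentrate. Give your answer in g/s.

water in feed = 2260×0.339 = 766.14 g/s.
After stage 1: water left = (1−0.527)×766.14 = 362.38; stream total = 1856.2 g/s.
After stage 2: water left = (1−0.679)×362.38 = 116.33; final concentrate = 1610.2 g/s.

1610 g/s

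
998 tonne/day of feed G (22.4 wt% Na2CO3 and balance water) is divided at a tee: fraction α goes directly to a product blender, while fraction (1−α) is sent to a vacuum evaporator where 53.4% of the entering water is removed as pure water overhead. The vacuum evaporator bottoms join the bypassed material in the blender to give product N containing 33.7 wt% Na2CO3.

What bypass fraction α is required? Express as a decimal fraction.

All 998×0.224 = 223.55 tonne/day of Na2CO3 reaches N, so N = 223.55/0.337 = 663.36 tonne/day and vapour = 334.64 tonne/day.
The evaporator receives (1−α)·998 of feed at 0.776 water and removes 0.534 of that water:
0.534×0.776×(1−α)×998 = 334.64
(1−α) = 334.64/413.56 = 0.8092;  α = 0.1908.

0.191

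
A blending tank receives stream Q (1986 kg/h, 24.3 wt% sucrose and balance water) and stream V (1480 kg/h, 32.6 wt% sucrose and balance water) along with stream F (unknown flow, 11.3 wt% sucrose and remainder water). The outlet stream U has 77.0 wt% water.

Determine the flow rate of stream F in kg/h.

Let F be the unknown flow. Total out = 3466 + F.
water balance: 2500.9 + 0.887·F = 0.770·(3466 + F)
(0.887 − 0.770)·F = 0.770×3466 − 2500.9 = 167.9
F = 167.9 / 0.117 = 1435 kg/h

1435 kg/h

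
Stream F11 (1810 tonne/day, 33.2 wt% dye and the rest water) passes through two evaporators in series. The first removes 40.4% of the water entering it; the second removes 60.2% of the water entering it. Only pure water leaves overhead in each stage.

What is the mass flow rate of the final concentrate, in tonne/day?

water in feed = 1810×0.668 = 1209.1 tonne/day.
After stage 1: water left = (1−0.404)×1209.1 = 720.61; stream total = 1321.5 tonne/day.
After stage 2: water left = (1−0.602)×720.61 = 286.8; final concentrate = 887.72 tonne/day.

887.7 tonne/day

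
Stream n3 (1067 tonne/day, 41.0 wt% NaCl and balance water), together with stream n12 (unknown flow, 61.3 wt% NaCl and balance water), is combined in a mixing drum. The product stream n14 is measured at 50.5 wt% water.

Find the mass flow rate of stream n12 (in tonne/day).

Let n12 be the unknown flow. Total out = 1067 + n12.
water balance: 629.53 + 0.387·n12 = 0.505·(1067 + n12)
(0.387 − 0.505)·n12 = 0.505×1067 − 629.53 = -90.695
n12 = -90.695 / -0.118 = 768.6 tonne/day

768.6 tonne/day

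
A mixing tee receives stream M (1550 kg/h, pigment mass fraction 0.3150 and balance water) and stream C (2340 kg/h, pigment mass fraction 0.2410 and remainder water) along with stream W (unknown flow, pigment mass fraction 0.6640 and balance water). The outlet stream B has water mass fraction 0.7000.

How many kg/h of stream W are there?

315.4 kg/h

Let W be the unknown flow. Total out = 3890 + W.
water balance: 2837.8 + 0.336·W = 0.700·(3890 + W)
(0.336 − 0.700)·W = 0.700×3890 − 2837.8 = -114.81
W = -114.81 / -0.364 = 315.41 kg/h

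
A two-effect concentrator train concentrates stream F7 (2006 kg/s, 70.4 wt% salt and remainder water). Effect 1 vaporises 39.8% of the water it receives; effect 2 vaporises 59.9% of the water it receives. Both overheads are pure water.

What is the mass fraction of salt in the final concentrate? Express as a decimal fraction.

0.9079

water in feed = 2006×0.296 = 593.78 kg/s.
After stage 1: water left = (1−0.398)×593.78 = 357.45; stream total = 1769.7 kg/s.
After stage 2: water left = (1−0.599)×357.45 = 143.34; final concentrate = 1555.6 kg/s.
salt fraction = 1412.2/1555.6 = 0.9079.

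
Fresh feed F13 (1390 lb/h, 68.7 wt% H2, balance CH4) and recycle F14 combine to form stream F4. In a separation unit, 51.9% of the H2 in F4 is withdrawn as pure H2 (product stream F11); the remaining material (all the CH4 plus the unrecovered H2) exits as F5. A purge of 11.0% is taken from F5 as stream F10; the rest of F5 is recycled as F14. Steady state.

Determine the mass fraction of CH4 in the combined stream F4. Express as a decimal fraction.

0.703

CH4 enters only via F13 and leaves only via the purge: 1390×0.313 = 0.110×(CH4 in F5), and the separation unit passes all CH4, so CH4 in F4 = CH4 in F5 = 3955.2 lb/h.
H2 in F4: m_A = 1390×0.687 + (1−0.110)·(1−0.519)·m_A, so m_A = 954.93/0.5719 = 1669.7 lb/h.
F4 = 1669.7 + 3955.2 = 5624.9 lb/h.
CH4 fraction in F4 = 3955.2/5624.9 = 0.703.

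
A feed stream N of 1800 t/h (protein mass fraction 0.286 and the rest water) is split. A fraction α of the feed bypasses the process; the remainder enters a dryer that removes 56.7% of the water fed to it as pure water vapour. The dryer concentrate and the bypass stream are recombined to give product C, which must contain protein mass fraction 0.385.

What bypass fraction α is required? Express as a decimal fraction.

All 1800×0.286 = 514.8 t/h of protein reaches C, so C = 514.8/0.385 = 1337.1 t/h and vapour = 462.86 t/h.
The evaporator receives (1−α)·1800 of feed at 0.714 water and removes 0.567 of that water:
0.567×0.714×(1−α)×1800 = 462.86
(1−α) = 462.86/728.71 = 0.6352;  α = 0.3648.

0.365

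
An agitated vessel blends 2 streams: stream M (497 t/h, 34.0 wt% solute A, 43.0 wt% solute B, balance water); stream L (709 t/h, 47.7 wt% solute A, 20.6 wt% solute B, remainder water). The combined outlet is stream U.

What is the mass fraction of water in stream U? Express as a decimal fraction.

0.2811

Total flow out = 497 + 709 = 1206 t/h.
water in = 497×0.230 + 709×0.317 = 339.06 t/h.
water mass fraction in U = 339.06/1206 = 0.2811.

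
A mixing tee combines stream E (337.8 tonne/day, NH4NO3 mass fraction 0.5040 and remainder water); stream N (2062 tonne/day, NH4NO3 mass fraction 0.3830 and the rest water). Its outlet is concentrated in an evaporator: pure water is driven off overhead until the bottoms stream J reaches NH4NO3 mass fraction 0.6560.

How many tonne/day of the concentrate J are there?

1463 tonne/day

NH4NO3 entering = 337.8×0.504 + 2062×0.383 = 960 tonne/day.
All NH4NO3 reports to J, so J = 960/0.656 = 1463.4 tonne/day.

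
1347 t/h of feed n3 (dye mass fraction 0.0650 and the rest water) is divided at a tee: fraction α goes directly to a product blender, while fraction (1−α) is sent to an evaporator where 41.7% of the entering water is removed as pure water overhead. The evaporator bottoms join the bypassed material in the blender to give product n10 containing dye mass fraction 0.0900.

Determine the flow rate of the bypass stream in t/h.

387.3 t/h

All 1347×0.065 = 87.555 t/h of dye reaches n10, so n10 = 87.555/0.090 = 972.83 t/h and vapour = 374.17 t/h.
The evaporator receives (1−α)·1347 of feed at 0.935 water and removes 0.417 of that water:
0.417×0.935×(1−α)×1347 = 374.17
(1−α) = 374.17/525.19 = 0.7124;  α = 0.2876.
Bypass flow = 0.2876×1347 = 387.34 t/h.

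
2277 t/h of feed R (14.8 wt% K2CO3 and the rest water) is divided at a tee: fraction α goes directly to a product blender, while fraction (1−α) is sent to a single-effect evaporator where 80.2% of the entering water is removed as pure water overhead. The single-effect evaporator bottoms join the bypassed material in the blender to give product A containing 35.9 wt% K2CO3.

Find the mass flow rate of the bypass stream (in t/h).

All 2277×0.148 = 337 t/h of K2CO3 reaches A, so A = 337/0.359 = 938.71 t/h and vapour = 1338.3 t/h.
The evaporator receives (1−α)·2277 of feed at 0.852 water and removes 0.802 of that water:
0.802×0.852×(1−α)×2277 = 1338.3
(1−α) = 1338.3/1555.9 = 0.8601;  α = 0.1399.
Bypass flow = 0.1399×2277 = 318.44 t/h.

318.4 t/h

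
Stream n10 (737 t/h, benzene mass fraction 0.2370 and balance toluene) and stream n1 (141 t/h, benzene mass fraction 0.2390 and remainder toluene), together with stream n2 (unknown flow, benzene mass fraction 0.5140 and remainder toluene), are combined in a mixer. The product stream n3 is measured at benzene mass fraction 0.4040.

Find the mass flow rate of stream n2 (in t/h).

1330 t/h

Let n2 be the unknown flow. Total out = 878 + n2.
benzene balance: 208.37 + 0.514·n2 = 0.404·(878 + n2)
(0.514 − 0.404)·n2 = 0.404×878 − 208.37 = 146.34
n2 = 146.34 / 0.110 = 1330.4 t/h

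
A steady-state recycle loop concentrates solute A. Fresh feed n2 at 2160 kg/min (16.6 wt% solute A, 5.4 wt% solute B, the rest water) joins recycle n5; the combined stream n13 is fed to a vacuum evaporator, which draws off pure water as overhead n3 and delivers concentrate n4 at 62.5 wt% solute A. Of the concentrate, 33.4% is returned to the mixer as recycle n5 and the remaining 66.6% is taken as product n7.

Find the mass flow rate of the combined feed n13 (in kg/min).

2448 kg/min

Overall solute A balance (none leaves overhead): solute A in fresh feed = solute A in product, i.e. 2160×0.166 = (1−0.334)·n4·0.625.
n4 = 358.56/(0.625×0.666) = 861.41 kg/min.
Recycle n5 = 0.334×861.41 = 287.71 kg/min.
Combined feed n13 = 2160 + 287.71 = 2447.7 kg/min.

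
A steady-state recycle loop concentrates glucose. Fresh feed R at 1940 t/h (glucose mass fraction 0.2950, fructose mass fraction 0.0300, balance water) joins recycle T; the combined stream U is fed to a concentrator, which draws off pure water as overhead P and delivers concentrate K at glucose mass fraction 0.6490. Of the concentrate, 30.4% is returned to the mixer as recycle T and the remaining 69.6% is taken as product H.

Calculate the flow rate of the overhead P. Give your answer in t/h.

Overall glucose balance (none leaves overhead): glucose in fresh feed = glucose in product, i.e. 1940×0.295 = (1−0.304)·K·0.649.
K = 572.3/(0.649×0.696) = 1267 t/h.
Recycle T = 0.304×1267 = 385.16 t/h.
Combined feed U = 1940 + 385.16 = 2325.2 t/h.
Overhead P = U − K = 2325.2 − 1267 = 1058.2 t/h.

1058 t/h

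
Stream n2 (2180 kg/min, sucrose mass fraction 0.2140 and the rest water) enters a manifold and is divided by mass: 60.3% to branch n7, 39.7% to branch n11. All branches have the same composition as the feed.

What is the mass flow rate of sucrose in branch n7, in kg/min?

Branch n7 total = 0.603×2180 = 1314.5 kg/min.
sucrose in n7 = 0.214×1314.5 = 281.31 kg/min.

281.3 kg/min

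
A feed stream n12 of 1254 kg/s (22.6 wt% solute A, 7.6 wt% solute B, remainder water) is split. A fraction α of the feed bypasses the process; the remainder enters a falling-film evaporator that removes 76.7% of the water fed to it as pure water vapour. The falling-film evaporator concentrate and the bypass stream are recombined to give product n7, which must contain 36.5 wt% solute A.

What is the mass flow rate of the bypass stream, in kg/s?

All 1254×0.226 = 283.4 kg/s of solute A reaches n7, so n7 = 283.4/0.365 = 776.45 kg/s and vapour = 477.55 kg/s.
The evaporator receives (1−α)·1254 of feed at 0.698 water and removes 0.767 of that water:
0.767×0.698×(1−α)×1254 = 477.55
(1−α) = 477.55/671.35 = 0.7113;  α = 0.2887.
Bypass flow = 0.2887×1254 = 361.99 kg/s.

362 kg/s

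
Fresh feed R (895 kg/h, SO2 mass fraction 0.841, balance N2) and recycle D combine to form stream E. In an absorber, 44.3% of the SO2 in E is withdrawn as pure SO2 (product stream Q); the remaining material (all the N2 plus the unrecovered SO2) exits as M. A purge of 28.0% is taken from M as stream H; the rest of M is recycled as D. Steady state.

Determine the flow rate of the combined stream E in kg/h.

N2 enters only via R and leaves only via the purge: 895×0.159 = 0.280×(N2 in M), and the absorber passes all N2, so N2 in E = N2 in M = 508.23 kg/h.
SO2 in E: m_A = 895×0.841 + (1−0.280)·(1−0.443)·m_A, so m_A = 752.69/0.5990 = 1256.7 kg/h.
E = 1256.7 + 508.23 = 1764.9 kg/h.

1765 kg/h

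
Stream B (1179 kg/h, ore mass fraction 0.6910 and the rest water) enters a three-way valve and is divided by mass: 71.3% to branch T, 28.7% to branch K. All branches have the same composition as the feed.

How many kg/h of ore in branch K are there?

Branch K total = 0.287×1179 = 338.37 kg/h.
ore in K = 0.691×338.37 = 233.82 kg/h.

233.8 kg/h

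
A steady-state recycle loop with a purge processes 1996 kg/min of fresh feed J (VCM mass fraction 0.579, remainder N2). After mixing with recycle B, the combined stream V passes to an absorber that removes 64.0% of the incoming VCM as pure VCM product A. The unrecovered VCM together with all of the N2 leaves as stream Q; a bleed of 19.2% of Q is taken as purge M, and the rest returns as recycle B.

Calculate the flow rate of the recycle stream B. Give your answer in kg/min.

4010 kg/min

N2 enters only via J and leaves only via the purge: 1996×0.421 = 0.192×(N2 in Q), and the absorber passes all N2, so N2 in V = N2 in Q = 4376.6 kg/min.
VCM in V: m_A = 1996×0.579 + (1−0.192)·(1−0.640)·m_A, so m_A = 1155.7/0.7091 = 1629.7 kg/min.
Q = (1−0.640)×1629.7 + 4376.6 = 4963.4 kg/min.
Recycle B = (1−0.192)×4963.4 = 4010.4 kg/min.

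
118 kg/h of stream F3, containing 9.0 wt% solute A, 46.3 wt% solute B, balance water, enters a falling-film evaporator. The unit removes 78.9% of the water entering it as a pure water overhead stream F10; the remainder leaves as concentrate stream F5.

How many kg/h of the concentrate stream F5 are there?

76.38 kg/h

water entering = 118×0.447 = 52.746 kg/h; overhead removed = 0.789×52.746 = 41.617 kg/h.
Concentrate = 118 − 41.617 = 76.383 kg/h.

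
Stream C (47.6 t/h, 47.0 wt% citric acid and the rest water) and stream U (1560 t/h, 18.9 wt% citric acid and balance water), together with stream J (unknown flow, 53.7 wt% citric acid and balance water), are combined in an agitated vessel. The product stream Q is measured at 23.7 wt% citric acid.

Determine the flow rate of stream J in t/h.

Let J be the unknown flow. Total out = 1607.6 + J.
citric acid balance: 317.21 + 0.537·J = 0.237·(1607.6 + J)
(0.537 − 0.237)·J = 0.237×1607.6 − 317.21 = 63.789
J = 63.789 / 0.300 = 212.63 t/h

212.6 t/h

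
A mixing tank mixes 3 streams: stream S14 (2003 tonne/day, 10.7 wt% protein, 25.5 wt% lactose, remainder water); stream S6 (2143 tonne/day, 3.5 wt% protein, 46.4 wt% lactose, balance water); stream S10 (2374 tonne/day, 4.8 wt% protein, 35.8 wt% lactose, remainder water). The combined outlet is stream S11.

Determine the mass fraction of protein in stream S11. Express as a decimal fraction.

0.062

Total flow out = 2003 + 2143 + 2374 = 6520 tonne/day.
protein in = 2003×0.107 + 2143×0.035 + 2374×0.048 = 403.28 tonne/day.
protein mass fraction in S11 = 403.28/6520 = 0.062.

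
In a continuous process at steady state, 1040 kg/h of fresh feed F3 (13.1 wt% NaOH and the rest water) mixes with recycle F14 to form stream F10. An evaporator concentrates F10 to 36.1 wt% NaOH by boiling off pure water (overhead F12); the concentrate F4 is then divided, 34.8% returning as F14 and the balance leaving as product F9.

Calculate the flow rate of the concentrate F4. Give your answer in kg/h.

578.8 kg/h

Overall NaOH balance (none leaves overhead): NaOH in fresh feed = NaOH in product, i.e. 1040×0.131 = (1−0.348)·F4·0.361.
F4 = 136.24/(0.361×0.652) = 578.83 kg/h.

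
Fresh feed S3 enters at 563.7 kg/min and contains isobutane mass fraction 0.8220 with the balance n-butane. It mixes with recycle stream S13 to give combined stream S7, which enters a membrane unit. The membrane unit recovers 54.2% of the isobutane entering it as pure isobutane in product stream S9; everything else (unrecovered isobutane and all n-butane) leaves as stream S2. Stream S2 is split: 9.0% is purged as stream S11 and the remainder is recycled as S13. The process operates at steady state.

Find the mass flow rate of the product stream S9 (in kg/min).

430.6 kg/min

isobutane in S7: m_A = 563.7×0.822 + (1−0.090)·(1−0.542)·m_A, so m_A = 463.36/0.5832 = 794.49 kg/min.
Product S9 = 0.542×794.49 = 430.61 kg/min.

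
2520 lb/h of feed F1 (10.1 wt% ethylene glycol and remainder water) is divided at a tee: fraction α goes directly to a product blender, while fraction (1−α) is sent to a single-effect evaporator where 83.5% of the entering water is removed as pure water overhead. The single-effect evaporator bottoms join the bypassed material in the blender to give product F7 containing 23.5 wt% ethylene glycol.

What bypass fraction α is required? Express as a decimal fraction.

All 2520×0.101 = 254.52 lb/h of ethylene glycol reaches F7, so F7 = 254.52/0.235 = 1083.1 lb/h and vapour = 1436.9 lb/h.
The evaporator receives (1−α)·2520 of feed at 0.899 water and removes 0.835 of that water:
0.835×0.899×(1−α)×2520 = 1436.9
(1−α) = 1436.9/1891.7 = 0.7596;  α = 0.2404.

0.240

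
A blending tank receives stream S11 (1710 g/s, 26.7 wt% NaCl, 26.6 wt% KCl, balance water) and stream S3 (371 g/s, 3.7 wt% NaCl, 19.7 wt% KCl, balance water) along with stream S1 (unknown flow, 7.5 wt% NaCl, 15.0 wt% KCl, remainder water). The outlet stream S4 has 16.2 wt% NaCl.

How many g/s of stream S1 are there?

1531 g/s

Let S1 be the unknown flow. Total out = 2081 + S1.
NaCl balance: 470.3 + 0.075·S1 = 0.162·(2081 + S1)
(0.075 − 0.162)·S1 = 0.162×2081 − 470.3 = -133.18
S1 = -133.18 / -0.087 = 1530.7 g/s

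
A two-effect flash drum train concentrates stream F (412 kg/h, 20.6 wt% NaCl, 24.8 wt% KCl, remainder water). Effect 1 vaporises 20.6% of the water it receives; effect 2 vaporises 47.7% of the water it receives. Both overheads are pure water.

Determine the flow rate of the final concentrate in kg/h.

280.5 kg/h

water in feed = 412×0.546 = 224.95 kg/h.
After stage 1: water left = (1−0.206)×224.95 = 178.61; stream total = 365.66 kg/h.
After stage 2: water left = (1−0.477)×178.61 = 93.414; final concentrate = 280.46 kg/h.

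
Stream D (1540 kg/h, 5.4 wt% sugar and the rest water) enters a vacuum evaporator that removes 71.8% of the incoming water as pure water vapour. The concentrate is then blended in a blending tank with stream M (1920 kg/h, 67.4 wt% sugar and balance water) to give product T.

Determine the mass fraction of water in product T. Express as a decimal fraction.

Vapour removed = 0.718×0.946×1540 = 1046 kg/h; concentrate = 493.99 kg/h.
water reaching the mixer = 410.83 (from concentrate) + 1920×0.326 = 1036.7 kg/h.
Product flow = 493.99 + 1920 = 2414 kg/h; water fraction = 0.429.

0.429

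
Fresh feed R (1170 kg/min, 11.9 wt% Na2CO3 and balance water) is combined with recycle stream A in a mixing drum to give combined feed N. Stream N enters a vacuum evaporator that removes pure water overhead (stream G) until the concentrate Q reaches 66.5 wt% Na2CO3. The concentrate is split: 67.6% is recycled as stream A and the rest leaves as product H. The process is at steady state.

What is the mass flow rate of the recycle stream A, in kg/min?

436.8 kg/min

Overall Na2CO3 balance (none leaves overhead): Na2CO3 in fresh feed = Na2CO3 in product, i.e. 1170×0.119 = (1−0.676)·Q·0.665.
Q = 139.23/(0.665×0.324) = 646.2 kg/min.
Recycle A = 0.676×646.2 = 436.83 kg/min.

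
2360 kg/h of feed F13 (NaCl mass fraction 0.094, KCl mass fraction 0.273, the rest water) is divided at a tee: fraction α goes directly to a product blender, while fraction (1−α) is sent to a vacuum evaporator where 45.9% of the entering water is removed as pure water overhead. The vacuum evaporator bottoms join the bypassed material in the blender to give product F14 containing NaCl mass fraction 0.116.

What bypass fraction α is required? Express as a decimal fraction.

All 2360×0.094 = 221.84 kg/h of NaCl reaches F14, so F14 = 221.84/0.116 = 1912.4 kg/h and vapour = 447.59 kg/h.
The evaporator receives (1−α)·2360 of feed at 0.633 water and removes 0.459 of that water:
0.459×0.633×(1−α)×2360 = 447.59
(1−α) = 447.59/685.69 = 0.6528;  α = 0.3472.

0.347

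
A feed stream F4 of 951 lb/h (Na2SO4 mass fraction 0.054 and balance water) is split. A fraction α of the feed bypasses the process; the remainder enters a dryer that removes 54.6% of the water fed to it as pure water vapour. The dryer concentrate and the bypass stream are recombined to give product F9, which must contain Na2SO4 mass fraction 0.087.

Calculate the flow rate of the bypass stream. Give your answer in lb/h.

252.6 lb/h

All 951×0.054 = 51.354 lb/h of Na2SO4 reaches F9, so F9 = 51.354/0.087 = 590.28 lb/h and vapour = 360.72 lb/h.
The evaporator receives (1−α)·951 of feed at 0.946 water and removes 0.546 of that water:
0.546×0.946×(1−α)×951 = 360.72
(1−α) = 360.72/491.21 = 0.7344;  α = 0.2656.
Bypass flow = 0.2656×951 = 252.62 lb/h.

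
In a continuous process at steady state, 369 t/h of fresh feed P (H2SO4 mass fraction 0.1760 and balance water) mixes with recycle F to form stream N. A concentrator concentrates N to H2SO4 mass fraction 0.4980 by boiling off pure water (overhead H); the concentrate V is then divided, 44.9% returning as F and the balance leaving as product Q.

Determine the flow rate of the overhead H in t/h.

238.6 t/h

Overall H2SO4 balance (none leaves overhead): H2SO4 in fresh feed = H2SO4 in product, i.e. 369×0.176 = (1−0.449)·V·0.498.
V = 64.944/(0.498×0.551) = 236.68 t/h.
Recycle F = 0.449×236.68 = 106.27 t/h.
Combined feed N = 369 + 106.27 = 475.27 t/h.
Overhead H = N − V = 475.27 − 236.68 = 238.59 t/h.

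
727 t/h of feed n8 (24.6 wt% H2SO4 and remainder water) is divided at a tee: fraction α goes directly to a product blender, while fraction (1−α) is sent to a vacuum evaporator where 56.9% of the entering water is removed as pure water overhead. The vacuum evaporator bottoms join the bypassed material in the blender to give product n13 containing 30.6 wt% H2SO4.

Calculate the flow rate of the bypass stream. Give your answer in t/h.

394.7 t/h

All 727×0.246 = 178.84 t/h of H2SO4 reaches n13, so n13 = 178.84/0.306 = 584.45 t/h and vapour = 142.55 t/h.
The evaporator receives (1−α)·727 of feed at 0.754 water and removes 0.569 of that water:
0.569×0.754×(1−α)×727 = 142.55
(1−α) = 142.55/311.9 = 0.4570;  α = 0.5430.
Bypass flow = 0.5430×727 = 394.74 t/h.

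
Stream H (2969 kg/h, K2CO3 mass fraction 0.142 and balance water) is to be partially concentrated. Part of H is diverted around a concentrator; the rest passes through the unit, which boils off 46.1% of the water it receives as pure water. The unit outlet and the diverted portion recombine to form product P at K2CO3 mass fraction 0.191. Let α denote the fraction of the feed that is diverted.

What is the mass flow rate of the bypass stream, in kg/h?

All 2969×0.142 = 421.6 kg/h of K2CO3 reaches P, so P = 421.6/0.191 = 2207.3 kg/h and vapour = 761.68 kg/h.
The evaporator receives (1−α)·2969 of feed at 0.858 water and removes 0.461 of that water:
0.461×0.858×(1−α)×2969 = 761.68
(1−α) = 761.68/1174.4 = 0.6486;  α = 0.3514.
Bypass flow = 0.3514×2969 = 1043.3 kg/h.

1043 kg/h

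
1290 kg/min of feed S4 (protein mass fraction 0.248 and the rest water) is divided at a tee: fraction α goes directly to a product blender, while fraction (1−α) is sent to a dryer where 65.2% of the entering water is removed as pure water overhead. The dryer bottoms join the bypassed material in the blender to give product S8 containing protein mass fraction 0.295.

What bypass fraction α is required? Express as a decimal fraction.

All 1290×0.248 = 319.92 kg/min of protein reaches S8, so S8 = 319.92/0.295 = 1084.5 kg/min and vapour = 205.53 kg/min.
The evaporator receives (1−α)·1290 of feed at 0.752 water and removes 0.652 of that water:
0.652×0.752×(1−α)×1290 = 205.53
(1−α) = 205.53/632.49 = 0.3249;  α = 0.6751.

0.675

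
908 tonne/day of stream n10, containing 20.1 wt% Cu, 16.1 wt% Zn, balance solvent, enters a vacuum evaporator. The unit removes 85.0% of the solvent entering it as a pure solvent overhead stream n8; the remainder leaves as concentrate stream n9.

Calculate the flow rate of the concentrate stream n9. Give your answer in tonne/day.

415.6 tonne/day

solvent entering = 908×0.638 = 579.3 tonne/day; overhead removed = 0.850×579.3 = 492.41 tonne/day.
Concentrate = 908 − 492.41 = 415.59 tonne/day.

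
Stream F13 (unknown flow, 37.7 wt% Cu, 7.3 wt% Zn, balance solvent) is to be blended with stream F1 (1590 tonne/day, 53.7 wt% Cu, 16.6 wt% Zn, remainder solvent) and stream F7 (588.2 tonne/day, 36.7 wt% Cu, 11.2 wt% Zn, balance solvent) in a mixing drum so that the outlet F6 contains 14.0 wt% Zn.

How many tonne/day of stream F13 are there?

371.2 tonne/day

Let F13 be the unknown flow. Total out = 2178.2 + F13.
Zn balance: 329.82 + 0.073·F13 = 0.140·(2178.2 + F13)
(0.073 − 0.140)·F13 = 0.140×2178.2 − 329.82 = -24.87
F13 = -24.87 / -0.067 = 371.2 tonne/day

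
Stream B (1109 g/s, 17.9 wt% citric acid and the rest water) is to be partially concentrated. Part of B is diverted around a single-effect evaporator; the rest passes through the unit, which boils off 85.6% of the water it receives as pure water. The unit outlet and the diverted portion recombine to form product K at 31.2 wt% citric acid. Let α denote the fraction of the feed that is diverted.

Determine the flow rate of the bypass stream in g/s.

436.3 g/s

All 1109×0.179 = 198.51 g/s of citric acid reaches K, so K = 198.51/0.312 = 636.25 g/s and vapour = 472.75 g/s.
The evaporator receives (1−α)·1109 of feed at 0.821 water and removes 0.856 of that water:
0.856×0.821×(1−α)×1109 = 472.75
(1−α) = 472.75/779.38 = 0.6066;  α = 0.3934.
Bypass flow = 0.3934×1109 = 436.32 g/s.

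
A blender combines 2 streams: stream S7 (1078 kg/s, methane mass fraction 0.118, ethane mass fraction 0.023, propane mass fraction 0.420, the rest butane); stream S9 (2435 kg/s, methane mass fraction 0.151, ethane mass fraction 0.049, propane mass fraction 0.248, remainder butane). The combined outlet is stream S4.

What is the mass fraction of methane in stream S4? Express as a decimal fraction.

Total flow out = 1078 + 2435 = 3513 kg/s.
methane in = 1078×0.118 + 2435×0.151 = 494.89 kg/s.
methane mass fraction in S4 = 494.89/3513 = 0.141.

0.141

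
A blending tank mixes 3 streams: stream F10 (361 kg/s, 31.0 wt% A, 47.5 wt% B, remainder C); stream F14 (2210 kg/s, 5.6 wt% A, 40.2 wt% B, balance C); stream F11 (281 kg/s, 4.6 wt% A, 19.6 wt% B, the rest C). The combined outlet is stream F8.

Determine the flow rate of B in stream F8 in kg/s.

B out = B in = 361×0.475 + 2210×0.402 + 281×0.196 = 1115 kg/s.

1115 kg/s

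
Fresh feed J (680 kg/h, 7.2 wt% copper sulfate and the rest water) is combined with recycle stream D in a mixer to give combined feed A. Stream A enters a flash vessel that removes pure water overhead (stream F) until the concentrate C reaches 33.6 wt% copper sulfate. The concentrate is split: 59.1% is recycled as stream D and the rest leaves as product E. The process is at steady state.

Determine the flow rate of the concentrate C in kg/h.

Overall copper sulfate balance (none leaves overhead): copper sulfate in fresh feed = copper sulfate in product, i.e. 680×0.072 = (1−0.591)·C·0.336.
C = 48.96/(0.336×0.409) = 356.27 kg/h.

356.3 kg/h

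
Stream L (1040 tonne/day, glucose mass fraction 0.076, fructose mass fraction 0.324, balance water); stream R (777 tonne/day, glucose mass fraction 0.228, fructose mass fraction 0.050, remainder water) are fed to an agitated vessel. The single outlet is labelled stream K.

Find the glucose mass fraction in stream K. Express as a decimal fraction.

0.141

Total flow out = 1040 + 777 = 1817 tonne/day.
glucose in = 1040×0.076 + 777×0.228 = 256.2 tonne/day.
glucose mass fraction in K = 256.2/1817 = 0.141.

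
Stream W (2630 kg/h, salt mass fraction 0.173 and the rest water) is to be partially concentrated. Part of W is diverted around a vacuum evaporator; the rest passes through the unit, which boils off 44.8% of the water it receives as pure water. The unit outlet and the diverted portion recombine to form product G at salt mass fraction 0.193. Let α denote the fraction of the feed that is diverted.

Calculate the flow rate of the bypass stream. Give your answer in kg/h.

All 2630×0.173 = 454.99 kg/h of salt reaches G, so G = 454.99/0.193 = 2357.5 kg/h and vapour = 272.54 kg/h.
The evaporator receives (1−α)·2630 of feed at 0.827 water and removes 0.448 of that water:
0.448×0.827×(1−α)×2630 = 272.54
(1−α) = 272.54/974.4 = 0.2797;  α = 0.7203.
Bypass flow = 0.7203×2630 = 1894.4 kg/h.

1894 kg/h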